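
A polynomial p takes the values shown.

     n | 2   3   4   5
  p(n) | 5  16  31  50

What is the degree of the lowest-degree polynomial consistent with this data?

Forward differences of the values at n = 2, 3, 4, 5:
  p  : 5  16  31  50
  Δ  : 11  15  19
  Δ^2: 4  4
  Δ^3: 0
The second differences are constant (4) and nonzero, while all higher differences vanish, so the minimal degree is 2.

2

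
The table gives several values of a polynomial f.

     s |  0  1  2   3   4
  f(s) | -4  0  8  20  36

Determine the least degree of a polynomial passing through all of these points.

Forward differences of the values at s = 0, 1, 2, 3, 4:
  f  : -4  0  8  20  36
  Δ  : 4  8  12  16
  Δ^2: 4  4  4
  Δ^3: 0  0
  Δ^4: 0
The second differences are constant (4) and nonzero, while all higher differences vanish, so the minimal degree is 2.

2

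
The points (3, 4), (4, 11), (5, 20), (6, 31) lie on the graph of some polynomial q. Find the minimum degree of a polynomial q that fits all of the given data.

2

Forward differences of the values at n = 3, 4, 5, 6:
  q  : 4  11  20  31
  Δ  : 7  9  11
  Δ^2: 2  2
  Δ^3: 0
The second differences are constant (2) and nonzero, while all higher differences vanish, so the minimal degree is 2.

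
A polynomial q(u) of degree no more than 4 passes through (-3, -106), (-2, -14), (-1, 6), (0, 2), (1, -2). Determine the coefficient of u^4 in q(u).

-1

Write q(u) = au^4 + bu^3 + cu^2 + du + e. Substituting each data point gives a linear system:
  81a - 27b + 9c - 3d + e = -106
  16a - 8b + 4c - 2d + e = -14
  a - b + c - d + e = 6
  e = 2
  a + b + c + d + e = -2
Solving the system yields a = -1, b = 2, c = 1, d = -6, e = 2.
So q(u) = -u⁴ + 2u³ + u² - 6u + 2.
The leading coefficient is -1.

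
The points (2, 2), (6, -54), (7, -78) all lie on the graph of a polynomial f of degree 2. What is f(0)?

Using the Lagrange interpolation formula with nodes 2, 6, 7:
  L_0(t) = (t - 6)(t - 7) / 20
  L_1(t) = (t - 2)(t - 7) / -4
  L_2(t) = (t - 2)(t - 6) / 5
Then f(t) = 2·L_0(t) - 54·L_1(t) - 78·L_2(t).
Expanding and collecting terms gives f(t) = -2t^2 + 2t + 6.
Evaluating at t = 0: f(0) = 6.

6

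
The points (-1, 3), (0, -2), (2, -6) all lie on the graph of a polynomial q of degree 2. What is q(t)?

Using the Lagrange interpolation formula with nodes -1, 0, 2:
  L_0(t) = t(t - 2) / 3
  L_1(t) = (t + 1)(t - 2) / -2
  L_2(t) = (t + 1)t / 6
Then q(t) = 3·L_0(t) - 2·L_1(t) - 6·L_2(t).
Expanding and collecting terms gives q(t) = t^2 - 4t - 2.
Check: q(0) = -2. ✓

q(t) = t^2 - 4t - 2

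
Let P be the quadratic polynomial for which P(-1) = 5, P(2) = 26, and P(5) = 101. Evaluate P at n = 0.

Forward differences of the values at n = -1, 2, 5:
  P  : 5  26  101
  Δ  : 21  75
  Δ^2: 54
The second differences are constant, confirming degree 2.
Interpolating (Newton forward form) and evaluating at n = 0 gives P(0) = 6.

6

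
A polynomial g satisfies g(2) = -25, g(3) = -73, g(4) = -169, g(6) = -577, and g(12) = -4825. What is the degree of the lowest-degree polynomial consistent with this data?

3

Divided differences on the nodes 2, 3, 4, 6, 12:
  order 0: -25  -73  -169  -577  -4825
  order 1: -48  -96  -204  -708
  order 2: -24  -36  -63
  order 3: -3  -3
  order 4: 0
The order-3 divided differences are all -3 (nonzero) and every higher order vanishes, so the data lies on a polynomial of degree exactly 3.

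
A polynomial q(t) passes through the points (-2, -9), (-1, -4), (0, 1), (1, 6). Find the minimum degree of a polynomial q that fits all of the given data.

Forward differences of the values at t = -2, -1, 0, 1:
  q  : -9  -4  1  6
  Δ  : 5  5  5
  Δ^2: 0  0
  Δ^3: 0
The first differences are constant (5) and nonzero, while all higher differences vanish, so the minimal degree is 1.

1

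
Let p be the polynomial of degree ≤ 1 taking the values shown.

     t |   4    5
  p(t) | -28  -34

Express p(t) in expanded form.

p(t) = -6t - 4

Write p(t) = at + b. Substituting each data point gives a linear system:
  4a + b = -28
  5a + b = -34
Solving the system yields a = -6, b = -4.
So p(t) = -6t - 4.
Check: p(4) = -28. ✓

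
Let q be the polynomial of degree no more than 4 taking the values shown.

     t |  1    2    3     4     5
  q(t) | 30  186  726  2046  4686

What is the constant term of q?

Write q(t) = at^4 + bt^3 + ct^2 + dt + e. Substituting each data point gives a linear system:
  a + b + c + d + e = 30
  16a + 8b + 4c + 2d + e = 186
  81a + 27b + 9c + 3d + e = 726
  256a + 64b + 16c + 4d + e = 2046
  625a + 125b + 25c + 5d + e = 4686
Solving the system yields a = 6, b = 6, c = 6, d = 6, e = 6.
So q(t) = 6t^4 + 6t^3 + 6t^2 + 6t + 6.
The constant term is 6.

6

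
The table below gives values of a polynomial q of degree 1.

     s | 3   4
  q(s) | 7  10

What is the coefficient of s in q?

Write q(s) = as + b. Substituting each data point gives a linear system:
  3a + b = 7
  4a + b = 10
Solving the system yields a = 3, b = -2.
So q(s) = 3s - 2.
The leading coefficient is 3.

3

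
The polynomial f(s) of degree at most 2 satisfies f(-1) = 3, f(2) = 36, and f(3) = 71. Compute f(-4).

78

Using the Lagrange interpolation formula with nodes -1, 2, 3:
  L_0(s) = (s - 2)(s - 3) / 12
  L_1(s) = (s + 1)(s - 3) / -3
  L_2(s) = (s + 1)(s - 2) / 4
Then f(s) = 3·L_0(s) + 36·L_1(s) + 71·L_2(s).
Expanding and collecting terms gives f(s) = 6s^2 + 5s + 2.
Evaluating at s = -4: f(-4) = 78.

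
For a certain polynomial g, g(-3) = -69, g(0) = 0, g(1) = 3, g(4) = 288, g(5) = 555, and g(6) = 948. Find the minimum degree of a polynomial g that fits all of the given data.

3

Divided differences on the nodes -3, 0, 1, 4, 5, 6:
  order 0: -69  0  3  288  555  948
  order 1: 23  3  95  267  393
  order 2: -5  23  43  63
  order 3: 4  4  4
  order 4: 0  0
  order 5: 0
The order-3 divided differences are all 4 (nonzero) and every higher order vanishes, so the data lies on a polynomial of degree exactly 3.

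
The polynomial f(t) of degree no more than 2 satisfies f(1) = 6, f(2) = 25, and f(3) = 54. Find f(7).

270

Write f(t) = at^2 + bt + c. Substituting each data point gives a linear system:
  a + b + c = 6
  4a + 2b + c = 25
  9a + 3b + c = 54
Solving the system yields a = 5, b = 4, c = -3.
So f(t) = 5t^2 + 4t - 3.
Then f(7) = 270.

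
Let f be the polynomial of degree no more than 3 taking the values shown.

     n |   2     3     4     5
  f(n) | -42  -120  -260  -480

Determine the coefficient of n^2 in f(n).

-4

Write f(n) = an^3 + bn^2 + cn + d. Substituting each data point gives a linear system:
  8a + 4b + 2c + d = -42
  27a + 9b + 3c + d = -120
  64a + 16b + 4c + d = -260
  125a + 25b + 5c + d = -480
Solving the system yields a = -3, b = -4, c = -1, d = 0.
So f(n) = -3n^3 - 4n^2 - n.
The coefficient of n^2 is -4.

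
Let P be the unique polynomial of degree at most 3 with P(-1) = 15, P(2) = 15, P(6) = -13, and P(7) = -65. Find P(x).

Write P(x) = ax^3 + bx^2 + cx + d. Substituting each data point gives a linear system:
  -a + b - c + d = 15
  8a + 4b + 2c + d = 15
  216a + 36b + 6c + d = -13
  343a + 49b + 7c + d = -65
Solving the system yields a = -1, b = 6, c = -3, d = 5.
So P(x) = -x^3 + 6x^2 - 3x + 5.
Check: P(7) = -65. ✓

P(x) = -x^3 + 6x^2 - 3x + 5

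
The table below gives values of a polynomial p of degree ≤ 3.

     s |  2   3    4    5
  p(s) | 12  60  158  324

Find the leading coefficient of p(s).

Write p(s) = as^3 + bs^2 + cs + d. Substituting each data point gives a linear system:
  8a + 4b + 2c + d = 12
  27a + 9b + 3c + d = 60
  64a + 16b + 4c + d = 158
  125a + 25b + 5c + d = 324
Solving the system yields a = 3, b = -2, c = 1, d = -6.
So p(s) = 3s³ - 2s² + s - 6.
The leading coefficient is 3.

3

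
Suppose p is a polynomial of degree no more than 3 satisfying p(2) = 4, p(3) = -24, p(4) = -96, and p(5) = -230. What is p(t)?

Write p(t) = at^3 + bt^2 + ct + d. Substituting each data point gives a linear system:
  8a + 4b + 2c + d = 4
  27a + 9b + 3c + d = -24
  64a + 16b + 4c + d = -96
  125a + 25b + 5c + d = -230
Solving the system yields a = -3, b = 5, c = 4, d = 0.
So p(t) = -3t³ + 5t² + 4t.
Check: p(2) = 4. ✓

p(t) = -3t^3 + 5t^2 + 4t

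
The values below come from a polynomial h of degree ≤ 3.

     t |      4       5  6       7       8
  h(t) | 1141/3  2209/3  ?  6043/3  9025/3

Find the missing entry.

On equispaced nodes a degree-3 polynomial has vanishing fourth forward difference, so
  h(4) - 4·h(5) + 6·h(6) - 4·h(7) + h(8) = 0.
Substituting the known values and solving for h(6):
  6·h(6) = 7614
  h(6) = 1269.

1269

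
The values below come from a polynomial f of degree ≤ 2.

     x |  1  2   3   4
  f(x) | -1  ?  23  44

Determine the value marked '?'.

The 3 known points determine the degree-2 polynomial uniquely.
Write f(x) = ax^2 + bx + c. Substituting each data point gives a linear system:
  a + b + c = -1
  9a + 3b + c = 23
  16a + 4b + c = 44
Solving the system yields a = 3, b = 0, c = -4.
So f(x) = 3x^2 - 4.
Then f(2) = 8.

8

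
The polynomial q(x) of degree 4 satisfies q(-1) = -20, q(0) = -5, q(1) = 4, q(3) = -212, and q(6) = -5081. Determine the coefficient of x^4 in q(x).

-5

Write q(x) = ax^4 + bx^3 + cx^2 + dx + e. Substituting each data point gives a linear system:
  a - b + c - d + e = -20
  e = -5
  a + b + c + d + e = 4
  81a + 27b + 9c + 3d + e = -212
  1296a + 216b + 36c + 6d + e = -5081
Solving the system yields a = -5, b = 6, c = 2, d = 6, e = -5.
So q(x) = -5x^4 + 6x^3 + 2x^2 + 6x - 5.
The leading coefficient is -5.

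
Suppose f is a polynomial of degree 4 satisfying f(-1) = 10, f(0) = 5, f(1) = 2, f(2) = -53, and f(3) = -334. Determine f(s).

f(s) = -5s^4 + s^3 + 6s^2 - 5s + 5

Write f(s) = as^4 + bs^3 + cs^2 + ds + e. Substituting each data point gives a linear system:
  a - b + c - d + e = 10
  e = 5
  a + b + c + d + e = 2
  16a + 8b + 4c + 2d + e = -53
  81a + 27b + 9c + 3d + e = -334
Solving the system yields a = -5, b = 1, c = 6, d = -5, e = 5.
So f(s) = -5s^4 + s^3 + 6s^2 - 5s + 5.
Check: f(-1) = 10. ✓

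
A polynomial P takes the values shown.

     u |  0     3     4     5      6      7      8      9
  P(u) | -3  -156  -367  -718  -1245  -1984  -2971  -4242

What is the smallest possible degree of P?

3

Divided differences on the nodes 0, 3, 4, 5, 6, 7, 8, 9:
  order 0: -3  -156  -367  -718  -1245  -1984  -2971  -4242
  order 1: -51  -211  -351  -527  -739  -987  -1271
  order 2: -40  -70  -88  -106  -124  -142
  order 3: -6  -6  -6  -6  -6
  order 4: 0  0  0  0
  order 5: 0  0  0
  order 6: 0  0
  order 7: 0
The order-3 divided differences are all -6 (nonzero) and every higher order vanishes, so the data lies on a polynomial of degree exactly 3.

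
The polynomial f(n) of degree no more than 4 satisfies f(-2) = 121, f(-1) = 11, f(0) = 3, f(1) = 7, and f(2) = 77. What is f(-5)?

4123

Forward differences of the values at n = -2, -1, 0, 1, 2:
  f  : 121  11  3  7  77
  Δ  : -110  -8  4  70
  Δ^2: 102  12  66
  Δ^3: -90  54
  Δ^4: 144
The fourth differences are constant, confirming degree 4.
Interpolating (Newton forward form) and evaluating at n = -5 gives f(-5) = 4123.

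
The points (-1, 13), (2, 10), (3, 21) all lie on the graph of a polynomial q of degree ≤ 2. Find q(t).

q(t) = 3t^2 - 4t + 6

Using the Lagrange interpolation formula with nodes -1, 2, 3:
  L_0(t) = (t - 2)(t - 3) / 12
  L_1(t) = (t + 1)(t - 3) / -3
  L_2(t) = (t + 1)(t - 2) / 4
Then q(t) = 13·L_0(t) + 10·L_1(t) + 21·L_2(t).
Expanding and collecting terms gives q(t) = 3t^2 - 4t + 6.
Check: q(-1) = 13. ✓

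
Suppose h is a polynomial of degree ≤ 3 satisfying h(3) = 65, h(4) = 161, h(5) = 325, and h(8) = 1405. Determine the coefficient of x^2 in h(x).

Write h(x) = ax^3 + bx^2 + cx + d. Substituting each data point gives a linear system:
  27a + 9b + 3c + d = 65
  64a + 16b + 4c + d = 161
  125a + 25b + 5c + d = 325
  512a + 64b + 8c + d = 1405
Solving the system yields a = 3, b = -2, c = -1, d = 5.
So h(x) = 3x^3 - 2x^2 - x + 5.
The coefficient of x^2 is -2.

-2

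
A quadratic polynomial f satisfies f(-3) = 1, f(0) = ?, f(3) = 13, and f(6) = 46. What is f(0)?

On equispaced nodes a degree-2 polynomial has vanishing third forward difference, so
  - f(-3) + 3·f(0) - 3·f(3) + f(6) = 0.
Substituting the known values and solving for f(0):
  3·f(0) = -6
  f(0) = -2.

-2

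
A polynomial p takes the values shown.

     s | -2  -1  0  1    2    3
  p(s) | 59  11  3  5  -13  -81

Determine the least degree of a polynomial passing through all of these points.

Forward differences of the values at s = -2, -1, 0, 1, 2, 3:
  p  : 59  11  3  5  -13  -81
  Δ  : -48  -8  2  -18  -68
  Δ^2: 40  10  -20  -50
  Δ^3: -30  -30  -30
  Δ^4: 0  0
  Δ^5: 0
The third differences are constant (-30) and nonzero, while all higher differences vanish, so the minimal degree is 3.

3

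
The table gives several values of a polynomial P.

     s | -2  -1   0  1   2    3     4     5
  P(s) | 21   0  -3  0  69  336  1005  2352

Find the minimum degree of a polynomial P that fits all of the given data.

Forward differences of the values at s = -2, -1, 0, 1, 2, 3, 4, 5:
  P  : 21  0  -3  0  69  336  1005  2352
  Δ  : -21  -3  3  69  267  669  1347
  Δ^2: 18  6  66  198  402  678
  Δ^3: -12  60  132  204  276
  Δ^4: 72  72  72  72
  Δ^5: 0  0  0
  Δ^6: 0  0
  Δ^7: 0
The fourth differences are constant (72) and nonzero, while all higher differences vanish, so the minimal degree is 4.

4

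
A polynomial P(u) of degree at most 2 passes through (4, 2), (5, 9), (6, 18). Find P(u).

Using the Lagrange interpolation formula with nodes 4, 5, 6:
  L_0(u) = (u - 5)(u - 6) / 2
  L_1(u) = (u - 4)(u - 6) / -1
  L_2(u) = (u - 4)(u - 5) / 2
Then P(u) = 2·L_0(u) + 9·L_1(u) + 18·L_2(u).
Expanding and collecting terms gives P(u) = u^2 - 2u - 6.
Check: P(5) = 9. ✓

P(u) = u^2 - 2u - 6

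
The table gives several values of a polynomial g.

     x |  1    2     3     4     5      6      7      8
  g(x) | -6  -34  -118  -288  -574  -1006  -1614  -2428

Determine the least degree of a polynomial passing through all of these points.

Forward differences of the values at x = 1, 2, 3, 4, 5, 6, 7, 8:
  g  : -6  -34  -118  -288  -574  -1006  -1614  -2428
  Δ  : -28  -84  -170  -286  -432  -608  -814
  Δ^2: -56  -86  -116  -146  -176  -206
  Δ^3: -30  -30  -30  -30  -30
  Δ^4: 0  0  0  0
  Δ^5: 0  0  0
  Δ^6: 0  0
  Δ^7: 0
The third differences are constant (-30) and nonzero, while all higher differences vanish, so the minimal degree is 3.

3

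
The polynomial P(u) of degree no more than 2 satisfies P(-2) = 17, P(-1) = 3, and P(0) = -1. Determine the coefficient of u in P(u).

Write P(u) = au^2 + bu + c. Substituting each data point gives a linear system:
  4a - 2b + c = 17
  a - b + c = 3
  c = -1
Solving the system yields a = 5, b = 1, c = -1.
So P(u) = 5u^2 + u - 1.
The coefficient of u is 1.

1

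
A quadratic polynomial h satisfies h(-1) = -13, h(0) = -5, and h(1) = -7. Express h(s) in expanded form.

Using the Lagrange interpolation formula with nodes -1, 0, 1:
  L_0(s) = s(s - 1) / 2
  L_1(s) = (s + 1)(s - 1) / -1
  L_2(s) = (s + 1)s / 2
Then h(s) = -13·L_0(s) - 5·L_1(s) - 7·L_2(s).
Expanding and collecting terms gives h(s) = -5s^2 + 3s - 5.
Check: h(0) = -5. ✓

h(s) = -5s^2 + 3s - 5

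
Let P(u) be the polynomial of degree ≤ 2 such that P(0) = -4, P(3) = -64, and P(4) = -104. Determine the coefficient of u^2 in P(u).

-5

Write P(u) = au^2 + bu + c. Substituting each data point gives a linear system:
  c = -4
  9a + 3b + c = -64
  16a + 4b + c = -104
Solving the system yields a = -5, b = -5, c = -4.
So P(u) = -5u² - 5u - 4.
The leading coefficient is -5.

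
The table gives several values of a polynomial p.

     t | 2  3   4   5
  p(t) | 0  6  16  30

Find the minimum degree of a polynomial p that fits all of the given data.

2

Forward differences of the values at t = 2, 3, 4, 5:
  p  : 0  6  16  30
  Δ  : 6  10  14
  Δ^2: 4  4
  Δ^3: 0
The second differences are constant (4) and nonzero, while all higher differences vanish, so the minimal degree is 2.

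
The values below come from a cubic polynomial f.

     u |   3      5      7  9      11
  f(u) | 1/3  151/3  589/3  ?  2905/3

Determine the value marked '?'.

1459/3

The 4 known points determine the degree-3 polynomial uniquely.
Write f(u) = au^3 + bu^2 + cu + d. Substituting each data point gives a linear system:
  27a + 9b + 3c + d = 1/3
  125a + 25b + 5c + d = 151/3
  343a + 49b + 7c + d = 589/3
  1331a + 121b + 11c + d = 2905/3
Solving the system yields a = 1, b = -3, c = 0, d = 1/3.
So f(u) = u³ - 3u² + 1/3.
Then f(9) = 1459/3.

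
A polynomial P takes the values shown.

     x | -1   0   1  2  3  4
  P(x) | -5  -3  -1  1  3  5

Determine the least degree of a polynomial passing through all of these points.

1

Forward differences of the values at x = -1, 0, 1, 2, 3, 4:
  P  : -5  -3  -1  1  3  5
  Δ  : 2  2  2  2  2
  Δ^2: 0  0  0  0
  Δ^3: 0  0  0
  Δ^4: 0  0
  Δ^5: 0
The first differences are constant (2) and nonzero, while all higher differences vanish, so the minimal degree is 1.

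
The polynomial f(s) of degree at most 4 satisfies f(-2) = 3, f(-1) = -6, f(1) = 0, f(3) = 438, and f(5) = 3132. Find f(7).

Using the Lagrange interpolation formula with nodes -2, -1, 1, 3, 5:
  L_0(s) = (s + 1)(s - 1)(s - 3)(s - 5) / 105
  L_1(s) = (s + 2)(s - 1)(s - 3)(s - 5) / -48
  L_2(s) = (s + 2)(s + 1)(s - 3)(s - 5) / 48
  L_3(s) = (s + 2)(s + 1)(s - 1)(s - 5) / -80
  L_4(s) = (s + 2)(s + 1)(s - 1)(s - 3) / 336
Then f(s) = 3·L_0(s) - 6·L_1(s) + 0·L_2(s) + 438·L_3(s) + 3132·L_4(s).
Expanding and collecting terms gives f(s) = 4s^4 + 6s^3 - 4s^2 - 3s - 3.
Evaluating at s = 7: f(7) = 11442.

11442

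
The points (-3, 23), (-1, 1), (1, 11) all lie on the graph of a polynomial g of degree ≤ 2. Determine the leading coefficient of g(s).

Write g(s) = as^2 + bs + c. Substituting each data point gives a linear system:
  9a - 3b + c = 23
  a - b + c = 1
  a + b + c = 11
Solving the system yields a = 4, b = 5, c = 2.
So g(s) = 4s^2 + 5s + 2.
The leading coefficient is 4.

4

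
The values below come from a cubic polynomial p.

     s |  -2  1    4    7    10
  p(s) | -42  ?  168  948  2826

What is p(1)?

0

On equispaced nodes a degree-3 polynomial has vanishing fourth forward difference, so
  p(-2) - 4·p(1) + 6·p(4) - 4·p(7) + p(10) = 0.
Substituting the known values and solving for p(1):
  -4·p(1) = 0
  p(1) = 0.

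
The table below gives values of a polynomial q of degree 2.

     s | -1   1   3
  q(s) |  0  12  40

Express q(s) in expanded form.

Write q(s) = as^2 + bs + c. Substituting each data point gives a linear system:
  a - b + c = 0
  a + b + c = 12
  9a + 3b + c = 40
Solving the system yields a = 2, b = 6, c = 4.
So q(s) = 2s^2 + 6s + 4.
Check: q(-1) = 0. ✓

q(s) = 2s^2 + 6s + 4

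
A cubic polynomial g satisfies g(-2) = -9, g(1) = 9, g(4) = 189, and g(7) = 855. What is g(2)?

Write g(s) = as^3 + bs^2 + cs + d. Substituting each data point gives a linear system:
  -8a + 4b - 2c + d = -9
  a + b + c + d = 9
  64a + 16b + 4c + d = 189
  343a + 49b + 7c + d = 855
Solving the system yields a = 2, b = 3, c = 3, d = 1.
So g(s) = 2s^3 + 3s^2 + 3s + 1.
Then g(2) = 35.

35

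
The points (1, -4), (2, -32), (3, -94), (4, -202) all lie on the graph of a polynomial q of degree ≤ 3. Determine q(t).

Write q(t) = at^3 + bt^2 + ct + d. Substituting each data point gives a linear system:
  a + b + c + d = -4
  8a + 4b + 2c + d = -32
  27a + 9b + 3c + d = -94
  64a + 16b + 4c + d = -202
Solving the system yields a = -2, b = -5, c = 1, d = 2.
So q(t) = -2t^3 - 5t^2 + t + 2.
Check: q(4) = -202. ✓

q(t) = -2t^3 - 5t^2 + t + 2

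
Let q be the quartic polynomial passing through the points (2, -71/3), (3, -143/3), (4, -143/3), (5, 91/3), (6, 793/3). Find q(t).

q(t) = t^4 - 5t^3 + 2t^2 - 4t + 1/3

Write q(t) = at^4 + bt^3 + ct^2 + dt + e. Substituting each data point gives a linear system:
  16a + 8b + 4c + 2d + e = -71/3
  81a + 27b + 9c + 3d + e = -143/3
  256a + 64b + 16c + 4d + e = -143/3
  625a + 125b + 25c + 5d + e = 91/3
  1296a + 216b + 36c + 6d + e = 793/3
Solving the system yields a = 1, b = -5, c = 2, d = -4, e = 1/3.
So q(t) = t⁴ - 5t³ + 2t² - 4t + 1/3.
Check: q(3) = -143/3. ✓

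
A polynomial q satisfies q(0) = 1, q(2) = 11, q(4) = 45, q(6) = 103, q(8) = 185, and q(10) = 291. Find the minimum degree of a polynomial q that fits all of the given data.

Forward differences of the values at s = 0, 2, 4, 6, 8, 10:
  q  : 1  11  45  103  185  291
  Δ  : 10  34  58  82  106
  Δ^2: 24  24  24  24
  Δ^3: 0  0  0
  Δ^4: 0  0
  Δ^5: 0
The second differences are constant (24) and nonzero, while all higher differences vanish, so the minimal degree is 2.

2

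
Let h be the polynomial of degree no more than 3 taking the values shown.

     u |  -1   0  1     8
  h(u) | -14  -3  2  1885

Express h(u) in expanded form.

h(u) = 4u^3 - 3u^2 + 4u - 3

Using the Lagrange interpolation formula with nodes -1, 0, 1, 8:
  L_0(u) = u(u - 1)(u - 8) / -18
  L_1(u) = (u + 1)(u - 1)(u - 8) / 8
  L_2(u) = (u + 1)u(u - 8) / -14
  L_3(u) = (u + 1)u(u - 1) / 504
Then h(u) = -14·L_0(u) - 3·L_1(u) + 2·L_2(u) + 1885·L_3(u).
Expanding and collecting terms gives h(u) = 4u^3 - 3u^2 + 4u - 3.
Check: h(1) = 2. ✓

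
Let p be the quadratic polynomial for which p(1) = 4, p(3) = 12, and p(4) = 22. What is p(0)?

Using the Lagrange interpolation formula with nodes 1, 3, 4:
  L_0(x) = (x - 3)(x - 4) / 6
  L_1(x) = (x - 1)(x - 4) / -2
  L_2(x) = (x - 1)(x - 3) / 3
Then p(x) = 4·L_0(x) + 12·L_1(x) + 22·L_2(x).
Expanding and collecting terms gives p(x) = 2x^2 - 4x + 6.
Evaluating at x = 0: p(0) = 6.

6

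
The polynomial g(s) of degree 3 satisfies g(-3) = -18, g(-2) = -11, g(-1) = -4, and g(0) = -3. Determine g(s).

g(s) = -s^3 - 6s^2 - 4s - 3

Using the Lagrange interpolation formula with nodes -3, -2, -1, 0:
  L_0(s) = (s + 2)(s + 1)s / -6
  L_1(s) = (s + 3)(s + 1)s / 2
  L_2(s) = (s + 3)(s + 2)s / -2
  L_3(s) = (s + 3)(s + 2)(s + 1) / 6
Then g(s) = -18·L_0(s) - 11·L_1(s) - 4·L_2(s) - 3·L_3(s).
Expanding and collecting terms gives g(s) = -s^3 - 6s^2 - 4s - 3.
Check: g(-3) = -18. ✓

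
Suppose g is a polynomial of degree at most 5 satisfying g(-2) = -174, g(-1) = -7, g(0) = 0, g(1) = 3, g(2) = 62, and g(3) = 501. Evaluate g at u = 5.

7295

Forward differences of the values at u = -2, -1, 0, 1, 2, 3:
  g  : -174  -7  0  3  62  501
  Δ  : 167  7  3  59  439
  Δ^2: -160  -4  56  380
  Δ^3: 156  60  324
  Δ^4: -96  264
  Δ^5: 360
The fifth differences are constant, confirming degree 5.
Interpolating (Newton forward form) and evaluating at u = 5 gives g(5) = 7295.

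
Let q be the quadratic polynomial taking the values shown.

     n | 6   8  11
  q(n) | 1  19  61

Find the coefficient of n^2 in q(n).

Write q(n) = an^2 + bn + c. Substituting each data point gives a linear system:
  36a + 6b + c = 1
  64a + 8b + c = 19
  121a + 11b + c = 61
Solving the system yields a = 1, b = -5, c = -5.
So q(n) = n^2 - 5n - 5.
The leading coefficient is 1.

1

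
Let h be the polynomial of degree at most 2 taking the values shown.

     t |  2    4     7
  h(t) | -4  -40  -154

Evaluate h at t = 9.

-270

Write h(t) = at^2 + bt + c. Substituting each data point gives a linear system:
  4a + 2b + c = -4
  16a + 4b + c = -40
  49a + 7b + c = -154
Solving the system yields a = -4, b = 6, c = 0.
So h(t) = -4t² + 6t.
Then h(9) = -270.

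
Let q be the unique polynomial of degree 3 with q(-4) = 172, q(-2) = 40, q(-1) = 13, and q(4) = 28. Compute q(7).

Using the Lagrange interpolation formula with nodes -4, -2, -1, 4:
  L_0(x) = (x + 2)(x + 1)(x - 4) / -48
  L_1(x) = (x + 4)(x + 1)(x - 4) / 12
  L_2(x) = (x + 4)(x + 2)(x - 4) / -15
  L_3(x) = (x + 4)(x + 2)(x + 1) / 240
Then q(x) = 172·L_0(x) + 40·L_1(x) + 13·L_2(x) + 28·L_3(x).
Expanding and collecting terms gives q(x) = -x^3 + 6x^2 - 2x + 4.
Evaluating at x = 7: q(7) = -59.

-59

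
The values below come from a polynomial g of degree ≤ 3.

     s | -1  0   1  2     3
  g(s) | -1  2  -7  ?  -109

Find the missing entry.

-40

On equispaced nodes a degree-3 polynomial has vanishing fourth forward difference, so
  g(-1) - 4·g(0) + 6·g(1) - 4·g(2) + g(3) = 0.
Substituting the known values and solving for g(2):
  -4·g(2) = 160
  g(2) = -40.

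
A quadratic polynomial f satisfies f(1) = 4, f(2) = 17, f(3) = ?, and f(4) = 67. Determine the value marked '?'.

On equispaced nodes a degree-2 polynomial has vanishing third forward difference, so
  - f(1) + 3·f(2) - 3·f(3) + f(4) = 0.
Substituting the known values and solving for f(3):
  -3·f(3) = -114
  f(3) = 38.

38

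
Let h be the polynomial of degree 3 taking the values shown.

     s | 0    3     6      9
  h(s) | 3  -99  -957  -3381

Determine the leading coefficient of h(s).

-5

Write h(s) = as^3 + bs^2 + cs + d. Substituting each data point gives a linear system:
  d = 3
  27a + 9b + 3c + d = -99
  216a + 36b + 6c + d = -957
  729a + 81b + 9c + d = -3381
Solving the system yields a = -5, b = 3, c = 2, d = 3.
So h(s) = -5s^3 + 3s^2 + 2s + 3.
The leading coefficient is -5.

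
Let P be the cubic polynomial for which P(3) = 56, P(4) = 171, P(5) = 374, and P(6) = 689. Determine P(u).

P(u) = 4u^3 - 4u^2 - 5u - 1

Write P(u) = au^3 + bu^2 + cu + d. Substituting each data point gives a linear system:
  27a + 9b + 3c + d = 56
  64a + 16b + 4c + d = 171
  125a + 25b + 5c + d = 374
  216a + 36b + 6c + d = 689
Solving the system yields a = 4, b = -4, c = -5, d = -1.
So P(u) = 4u³ - 4u² - 5u - 1.
Check: P(6) = 689. ✓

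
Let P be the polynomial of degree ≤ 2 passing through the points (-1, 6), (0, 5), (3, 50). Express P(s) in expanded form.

Write P(s) = as^2 + bs + c. Substituting each data point gives a linear system:
  a - b + c = 6
  c = 5
  9a + 3b + c = 50
Solving the system yields a = 4, b = 3, c = 5.
So P(s) = 4s² + 3s + 5.
Check: P(3) = 50. ✓

P(s) = 4s^2 + 3s + 5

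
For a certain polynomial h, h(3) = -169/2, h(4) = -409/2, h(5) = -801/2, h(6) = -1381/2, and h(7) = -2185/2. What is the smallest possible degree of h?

Forward differences of the values at s = 3, 4, 5, 6, 7:
  h  : -169/2  -409/2  -801/2  -1381/2  -2185/2
  Δ  : -120  -196  -290  -402
  Δ^2: -76  -94  -112
  Δ^3: -18  -18
  Δ^4: 0
The third differences are constant (-18) and nonzero, while all higher differences vanish, so the minimal degree is 3.

3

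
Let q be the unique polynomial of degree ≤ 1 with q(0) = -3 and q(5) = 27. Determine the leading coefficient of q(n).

Write q(n) = an + b. Substituting each data point gives a linear system:
  b = -3
  5a + b = 27
Solving the system yields a = 6, b = -3.
So q(n) = 6n - 3.
The leading coefficient is 6.

6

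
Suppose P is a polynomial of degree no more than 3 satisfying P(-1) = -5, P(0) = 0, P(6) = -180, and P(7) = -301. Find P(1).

5

Using the Lagrange interpolation formula with nodes -1, 0, 6, 7:
  L_0(t) = t(t - 6)(t - 7) / -56
  L_1(t) = (t + 1)(t - 6)(t - 7) / 42
  L_2(t) = (t + 1)t(t - 7) / -42
  L_3(t) = (t + 1)t(t - 6) / 56
Then P(t) = -5·L_0(t) + 0·L_1(t) - 180·L_2(t) - 301·L_3(t).
Expanding and collecting terms gives P(t) = -t^3 + 6t.
Evaluating at t = 1: P(1) = 5.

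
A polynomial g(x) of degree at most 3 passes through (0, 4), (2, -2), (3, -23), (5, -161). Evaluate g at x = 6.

Write g(x) = ax^3 + bx^2 + cx + d. Substituting each data point gives a linear system:
  d = 4
  8a + 4b + 2c + d = -2
  27a + 9b + 3c + d = -23
  125a + 25b + 5c + d = -161
Solving the system yields a = -2, b = 4, c = -3, d = 4.
So g(x) = -2x³ + 4x² - 3x + 4.
Then g(6) = -302.

-302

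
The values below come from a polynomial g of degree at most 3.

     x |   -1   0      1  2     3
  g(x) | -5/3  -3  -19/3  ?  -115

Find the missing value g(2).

The 4 known points determine the degree-3 polynomial uniquely.
Write g(x) = ax^3 + bx^2 + cx + d. Substituting each data point gives a linear system:
  -a + b - c + d = -5/3
  d = -3
  a + b + c + d = -19/3
  27a + 9b + 3c + d = -115
Solving the system yields a = -4, b = -1, c = 5/3, d = -3.
So g(x) = -4x^3 - x^2 + (5/3)x - 3.
Then g(2) = -107/3.

-107/3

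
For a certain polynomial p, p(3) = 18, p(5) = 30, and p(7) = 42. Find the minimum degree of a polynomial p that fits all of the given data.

Forward differences of the values at s = 3, 5, 7:
  p  : 18  30  42
  Δ  : 12  12
  Δ^2: 0
The first differences are constant (12) and nonzero, while all higher differences vanish, so the minimal degree is 1.

1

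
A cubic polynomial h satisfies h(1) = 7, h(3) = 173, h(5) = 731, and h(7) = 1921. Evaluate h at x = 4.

388

Forward differences of the values at x = 1, 3, 5, 7:
  h  : 7  173  731  1921
  Δ  : 166  558  1190
  Δ^2: 392  632
  Δ^3: 240
The third differences are constant, confirming degree 3.
Interpolating (Newton forward form) and evaluating at x = 4 gives h(4) = 388.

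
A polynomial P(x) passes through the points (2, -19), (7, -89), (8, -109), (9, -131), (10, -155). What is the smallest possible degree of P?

2

Divided differences on the nodes 2, 7, 8, 9, 10:
  order 0: -19  -89  -109  -131  -155
  order 1: -14  -20  -22  -24
  order 2: -1  -1  -1
  order 3: 0  0
  order 4: 0
The order-2 divided differences are all -1 (nonzero) and every higher order vanishes, so the data lies on a polynomial of degree exactly 2.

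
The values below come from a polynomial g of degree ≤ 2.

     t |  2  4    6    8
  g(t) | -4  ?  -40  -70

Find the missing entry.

-18

The 3 known points determine the degree-2 polynomial uniquely.
Write g(t) = at^2 + bt + c. Substituting each data point gives a linear system:
  4a + 2b + c = -4
  36a + 6b + c = -40
  64a + 8b + c = -70
Solving the system yields a = -1, b = -1, c = 2.
So g(t) = -t² - t + 2.
Then g(4) = -18.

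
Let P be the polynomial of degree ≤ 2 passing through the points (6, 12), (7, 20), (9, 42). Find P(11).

72

Using the Lagrange interpolation formula with nodes 6, 7, 9:
  L_0(n) = (n - 7)(n - 9) / 3
  L_1(n) = (n - 6)(n - 9) / -2
  L_2(n) = (n - 6)(n - 7) / 6
Then P(n) = 12·L_0(n) + 20·L_1(n) + 42·L_2(n).
Expanding and collecting terms gives P(n) = n² - 5n + 6.
Evaluating at n = 11: P(11) = 72.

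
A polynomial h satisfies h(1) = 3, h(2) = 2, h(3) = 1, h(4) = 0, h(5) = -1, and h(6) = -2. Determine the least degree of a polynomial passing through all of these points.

1

Forward differences of the values at t = 1, 2, 3, 4, 5, 6:
  h  : 3  2  1  0  -1  -2
  Δ  : -1  -1  -1  -1  -1
  Δ^2: 0  0  0  0
  Δ^3: 0  0  0
  Δ^4: 0  0
  Δ^5: 0
The first differences are constant (-1) and nonzero, while all higher differences vanish, so the minimal degree is 1.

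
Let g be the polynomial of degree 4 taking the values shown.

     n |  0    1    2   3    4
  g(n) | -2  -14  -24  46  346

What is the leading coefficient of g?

Write g(n) = an^4 + bn^3 + cn^2 + dn + e. Substituting each data point gives a linear system:
  e = -2
  a + b + c + d + e = -14
  16a + 8b + 4c + 2d + e = -24
  81a + 27b + 9c + 3d + e = 46
  256a + 64b + 16c + 4d + e = 346
Solving the system yields a = 3, b = -5, c = -5, d = -5, e = -2.
So g(n) = 3n^4 - 5n^3 - 5n^2 - 5n - 2.
The leading coefficient is 3.

3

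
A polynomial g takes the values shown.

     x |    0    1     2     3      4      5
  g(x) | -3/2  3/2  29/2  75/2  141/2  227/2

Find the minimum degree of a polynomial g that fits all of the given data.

Forward differences of the values at x = 0, 1, 2, 3, 4, 5:
  g  : -3/2  3/2  29/2  75/2  141/2  227/2
  Δ  : 3  13  23  33  43
  Δ^2: 10  10  10  10
  Δ^3: 0  0  0
  Δ^4: 0  0
  Δ^5: 0
The second differences are constant (10) and nonzero, while all higher differences vanish, so the minimal degree is 2.

2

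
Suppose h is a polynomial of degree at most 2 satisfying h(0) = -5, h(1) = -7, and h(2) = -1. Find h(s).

Write h(s) = as^2 + bs + c. Substituting each data point gives a linear system:
  c = -5
  a + b + c = -7
  4a + 2b + c = -1
Solving the system yields a = 4, b = -6, c = -5.
So h(s) = 4s² - 6s - 5.
Check: h(1) = -7. ✓

h(s) = 4s^2 - 6s - 5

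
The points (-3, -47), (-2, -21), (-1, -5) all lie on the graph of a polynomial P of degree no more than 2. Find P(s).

P(s) = -5s^2 + s + 1

Using the Lagrange interpolation formula with nodes -3, -2, -1:
  L_0(s) = (s + 2)(s + 1) / 2
  L_1(s) = (s + 3)(s + 1) / -1
  L_2(s) = (s + 3)(s + 2) / 2
Then P(s) = -47·L_0(s) - 21·L_1(s) - 5·L_2(s).
Expanding and collecting terms gives P(s) = -5s^2 + s + 1.
Check: P(-2) = -21. ✓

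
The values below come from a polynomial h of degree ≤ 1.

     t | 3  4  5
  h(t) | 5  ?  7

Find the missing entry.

The 2 known points determine the degree-1 polynomial uniquely.
Write h(t) = at + b. Substituting each data point gives a linear system:
  3a + b = 5
  5a + b = 7
Solving the system yields a = 1, b = 2.
So h(t) = t + 2.
Then h(4) = 6.

6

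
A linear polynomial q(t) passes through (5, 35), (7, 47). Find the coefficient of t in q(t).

Write q(t) = at + b. Substituting each data point gives a linear system:
  5a + b = 35
  7a + b = 47
Solving the system yields a = 6, b = 5.
So q(t) = 6t + 5.
The leading coefficient is 6.

6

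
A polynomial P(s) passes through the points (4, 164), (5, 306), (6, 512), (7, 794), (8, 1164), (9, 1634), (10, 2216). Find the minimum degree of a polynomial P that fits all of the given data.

Forward differences of the values at s = 4, 5, 6, 7, 8, 9, 10:
  P  : 164  306  512  794  1164  1634  2216
  Δ  : 142  206  282  370  470  582
  Δ^2: 64  76  88  100  112
  Δ^3: 12  12  12  12
  Δ^4: 0  0  0
  Δ^5: 0  0
  Δ^6: 0
The third differences are constant (12) and nonzero, while all higher differences vanish, so the minimal degree is 3.

3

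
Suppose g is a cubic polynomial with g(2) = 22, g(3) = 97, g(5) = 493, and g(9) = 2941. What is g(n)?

g(n) = 4n^3 + n^2 - 6n - 2

Write g(n) = an^3 + bn^2 + cn + d. Substituting each data point gives a linear system:
  8a + 4b + 2c + d = 22
  27a + 9b + 3c + d = 97
  125a + 25b + 5c + d = 493
  729a + 81b + 9c + d = 2941
Solving the system yields a = 4, b = 1, c = -6, d = -2.
So g(n) = 4n³ + n² - 6n - 2.
Check: g(9) = 2941. ✓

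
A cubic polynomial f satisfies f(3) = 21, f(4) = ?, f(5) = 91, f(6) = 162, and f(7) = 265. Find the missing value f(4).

The 4 known points determine the degree-3 polynomial uniquely.
Write f(n) = an^3 + bn^2 + cn + d. Substituting each data point gives a linear system:
  27a + 9b + 3c + d = 21
  125a + 25b + 5c + d = 91
  216a + 36b + 6c + d = 162
  343a + 49b + 7c + d = 265
Solving the system yields a = 1, b = -2, c = 2, d = 6.
So f(n) = n^3 - 2n^2 + 2n + 6.
Then f(4) = 46.

46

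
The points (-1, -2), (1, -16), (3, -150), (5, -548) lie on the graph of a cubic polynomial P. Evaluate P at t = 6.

Using the Lagrange interpolation formula with nodes -1, 1, 3, 5:
  L_0(t) = (t - 1)(t - 3)(t - 5) / -48
  L_1(t) = (t + 1)(t - 3)(t - 5) / 16
  L_2(t) = (t + 1)(t - 1)(t - 5) / -16
  L_3(t) = (t + 1)(t - 1)(t - 3) / 48
Then P(t) = -2·L_0(t) - 16·L_1(t) - 150·L_2(t) - 548·L_3(t).
Expanding and collecting terms gives P(t) = -3t³ - 6t² - 4t - 3.
Evaluating at t = 6: P(6) = -891.

-891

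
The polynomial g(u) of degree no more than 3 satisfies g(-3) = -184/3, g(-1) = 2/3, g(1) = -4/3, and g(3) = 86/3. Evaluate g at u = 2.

Forward differences of the values at u = -3, -1, 1, 3:
  g  : -184/3  2/3  -4/3  86/3
  Δ  : 62  -2  30
  Δ^2: -64  32
  Δ^3: 96
The third differences are constant, confirming degree 3.
Interpolating (Newton forward form) and evaluating at u = 2 gives g(2) = 11/3.

11/3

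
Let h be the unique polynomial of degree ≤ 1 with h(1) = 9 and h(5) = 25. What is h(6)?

29

Write h(n) = an + b. Substituting each data point gives a linear system:
  a + b = 9
  5a + b = 25
Solving the system yields a = 4, b = 5.
So h(n) = 4n + 5.
Then h(6) = 29.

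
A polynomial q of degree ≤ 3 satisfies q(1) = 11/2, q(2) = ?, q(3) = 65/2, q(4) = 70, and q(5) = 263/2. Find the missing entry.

13

On equispaced nodes a degree-3 polynomial has vanishing fourth forward difference, so
  q(1) - 4·q(2) + 6·q(3) - 4·q(4) + q(5) = 0.
Substituting the known values and solving for q(2):
  -4·q(2) = -52
  q(2) = 13.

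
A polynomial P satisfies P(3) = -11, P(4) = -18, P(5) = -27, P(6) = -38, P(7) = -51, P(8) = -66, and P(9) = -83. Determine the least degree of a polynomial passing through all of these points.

Forward differences of the values at n = 3, 4, 5, 6, 7, 8, 9:
  P  : -11  -18  -27  -38  -51  -66  -83
  Δ  : -7  -9  -11  -13  -15  -17
  Δ^2: -2  -2  -2  -2  -2
  Δ^3: 0  0  0  0
  Δ^4: 0  0  0
  Δ^5: 0  0
  Δ^6: 0
The second differences are constant (-2) and nonzero, while all higher differences vanish, so the minimal degree is 2.

2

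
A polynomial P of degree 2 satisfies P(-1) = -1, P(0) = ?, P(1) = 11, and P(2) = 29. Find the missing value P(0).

On equispaced nodes a degree-2 polynomial has vanishing third forward difference, so
  - P(-1) + 3·P(0) - 3·P(1) + P(2) = 0.
Substituting the known values and solving for P(0):
  3·P(0) = 3
  P(0) = 1.

1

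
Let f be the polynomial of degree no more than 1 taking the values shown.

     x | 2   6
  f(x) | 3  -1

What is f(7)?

-2

Using the Lagrange interpolation formula with nodes 2, 6:
  L_0(x) = (x - 6) / -4
  L_1(x) = (x - 2) / 4
Then f(x) = 3·L_0(x) - 1·L_1(x).
Expanding and collecting terms gives f(x) = -x + 5.
Evaluating at x = 7: f(7) = -2.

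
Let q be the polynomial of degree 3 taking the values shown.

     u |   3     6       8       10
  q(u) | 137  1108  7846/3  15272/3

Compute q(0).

Write q(u) = au^3 + bu^2 + cu + d. Substituting each data point gives a linear system:
  27a + 9b + 3c + d = 137
  216a + 36b + 6c + d = 1108
  512a + 64b + 8c + d = 7846/3
  1000a + 100b + 10c + d = 15272/3
Solving the system yields a = 5, b = 1, c = -1/3, d = -6.
So q(u) = 5u³ + u² - (1/3)u - 6.
Then q(0) = -6.

-6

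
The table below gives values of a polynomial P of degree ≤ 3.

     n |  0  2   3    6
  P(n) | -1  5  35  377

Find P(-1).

Using the Lagrange interpolation formula with nodes 0, 2, 3, 6:
  L_0(n) = (n - 2)(n - 3)(n - 6) / -36
  L_1(n) = n(n - 3)(n - 6) / 8
  L_2(n) = n(n - 2)(n - 6) / -9
  L_3(n) = n(n - 2)(n - 3) / 72
Then P(n) = -1·L_0(n) + 5·L_1(n) + 35·L_2(n) + 377·L_3(n).
Expanding and collecting terms gives P(n) = 2n^3 - n^2 - 3n - 1.
Evaluating at n = -1: P(-1) = -1.

-1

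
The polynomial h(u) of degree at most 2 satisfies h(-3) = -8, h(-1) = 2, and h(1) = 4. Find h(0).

4

Using the Lagrange interpolation formula with nodes -3, -1, 1:
  L_0(u) = (u + 1)(u - 1) / 8
  L_1(u) = (u + 3)(u - 1) / -4
  L_2(u) = (u + 3)(u + 1) / 8
Then h(u) = -8·L_0(u) + 2·L_1(u) + 4·L_2(u).
Expanding and collecting terms gives h(u) = -u^2 + u + 4.
Evaluating at u = 0: h(0) = 4.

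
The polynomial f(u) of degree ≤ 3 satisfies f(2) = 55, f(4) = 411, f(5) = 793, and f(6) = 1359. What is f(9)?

4521

Using the Lagrange interpolation formula with nodes 2, 4, 5, 6:
  L_0(u) = (u - 4)(u - 5)(u - 6) / -24
  L_1(u) = (u - 2)(u - 5)(u - 6) / 4
  L_2(u) = (u - 2)(u - 4)(u - 6) / -3
  L_3(u) = (u - 2)(u - 4)(u - 5) / 8
Then f(u) = 55·L_0(u) + 411·L_1(u) + 793·L_2(u) + 1359·L_3(u).
Expanding and collecting terms gives f(u) = 6u^3 + 2u^2 - 2u + 3.
Evaluating at u = 9: f(9) = 4521.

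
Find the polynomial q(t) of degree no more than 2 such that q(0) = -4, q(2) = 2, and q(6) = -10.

q(t) = -t^2 + 5t - 4

Write q(t) = at^2 + bt + c. Substituting each data point gives a linear system:
  c = -4
  4a + 2b + c = 2
  36a + 6b + c = -10
Solving the system yields a = -1, b = 5, c = -4.
So q(t) = -t^2 + 5t - 4.
Check: q(0) = -4. ✓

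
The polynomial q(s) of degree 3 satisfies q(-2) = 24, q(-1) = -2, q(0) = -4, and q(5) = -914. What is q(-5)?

Write q(s) = as^3 + bs^2 + cs + d. Substituting each data point gives a linear system:
  -8a + 4b - 2c + d = 24
  -a + b - c + d = -2
  d = -4
  125a + 25b + 5c + d = -914
Solving the system yields a = -6, b = -6, c = -2, d = -4.
So q(s) = -6s^3 - 6s^2 - 2s - 4.
Then q(-5) = 606.

606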